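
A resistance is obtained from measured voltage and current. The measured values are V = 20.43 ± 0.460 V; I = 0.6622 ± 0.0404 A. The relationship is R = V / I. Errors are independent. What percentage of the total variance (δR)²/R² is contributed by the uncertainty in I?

(δR/R)² = (1·δV/V)² + (-1·δI/I)²
  V term: (1×0.0225)² = 0.000507
  I term: (-1×0.0610)² = 0.00372
Total = 0.00423. Share from I = 0.00372/0.00423 = 0.880.

88.0%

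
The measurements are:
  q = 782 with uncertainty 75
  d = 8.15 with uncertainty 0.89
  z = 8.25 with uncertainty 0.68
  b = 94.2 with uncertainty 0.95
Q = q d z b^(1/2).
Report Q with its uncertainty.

Products/powers → add relative errors in quadrature, weighted by exponent:
  (1·δq/q)² = (1×0.0959)² = 0.00920;  (1·δd/d)² = (1×0.109)² = 0.0119;  (1·δz/z)² = (1×0.0824)² = 0.00679;  (½·δb/b)² = (0.5×0.0101)² = 2.54e-05
δQ/Q = √(0.0279) = 0.167
Q = 5.1e+05, so δQ = 0.167 × 5.1e+05 = 85300.

(5.10 ± 0.853) × 10^5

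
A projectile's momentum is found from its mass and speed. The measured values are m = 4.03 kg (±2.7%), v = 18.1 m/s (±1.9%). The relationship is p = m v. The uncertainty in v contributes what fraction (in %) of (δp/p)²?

(δp/p)² = (1·δm/m)² + (1·δv/v)²
  m term: (1×0.0270)² = 0.000729
  v term: (1×0.0190)² = 0.000361
Total = 0.00109. Share from v = 0.000361/0.00109 = 0.331.

33.1%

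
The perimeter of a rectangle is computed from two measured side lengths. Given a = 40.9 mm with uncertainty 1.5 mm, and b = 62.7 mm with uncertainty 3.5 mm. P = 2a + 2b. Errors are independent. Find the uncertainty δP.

P is a linear combination, so absolute uncertainties add in quadrature:
  (2·δa)² = 9.00;  (2·δb)² = 49.0
δP = √(58.0) = 7.62 mm

7.62 mm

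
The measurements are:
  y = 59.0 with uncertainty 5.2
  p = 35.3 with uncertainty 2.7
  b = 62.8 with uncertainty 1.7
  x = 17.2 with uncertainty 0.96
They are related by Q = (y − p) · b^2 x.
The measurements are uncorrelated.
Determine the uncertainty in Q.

Let u = y − p = 23.7. δu = √(δy² + δp²) = √(27.0 + 7.29) = 5.86, so δu/u = 0.247.
Q is then a monomial in u, b, x:
δQ/Q = √((δu/u)² + (2·δb/b)² + (1·δx/x)²) = √(0.0611 + 0.00293 + 0.00312) = 0.259
Q = 1.61e+06, so δQ = 0.259 × 1.61e+06 = 4.17e+05.

4.17e+05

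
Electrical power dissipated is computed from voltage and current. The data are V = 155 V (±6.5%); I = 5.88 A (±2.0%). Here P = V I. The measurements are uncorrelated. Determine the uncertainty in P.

62.0 W

Relative error in a monomial: (δP/P)² = Σ (nᵢ · δxᵢ/xᵢ)².
  (1·δV/V)² = (1×0.0650)² = 0.00423;  (1·δI/I)² = (1×0.0200)² = 0.000400
δP/P = √(0.00463) = 0.0680
P = 911 W, so δP = 0.0680 × 911 = 62.0 W.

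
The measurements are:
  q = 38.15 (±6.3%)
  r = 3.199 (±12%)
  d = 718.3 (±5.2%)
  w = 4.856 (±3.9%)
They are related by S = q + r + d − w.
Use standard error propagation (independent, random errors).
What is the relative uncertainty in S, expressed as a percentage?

4.96%

Absolute uncertainties add in quadrature for a linear combination:
  (δq)² = 5.78;  (δr)² = 0.147;  (δd)² = 1400;  (δw)² = 0.0359
δS = √(1400) = 37.4
S = 754.8, so δS/S = 37.4/754.8 = 0.0496.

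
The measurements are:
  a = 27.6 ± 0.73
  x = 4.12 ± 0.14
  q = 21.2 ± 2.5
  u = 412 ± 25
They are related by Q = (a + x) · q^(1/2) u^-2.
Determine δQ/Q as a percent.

Let w = a + x = 31.7. δw = √(δa² + δx²) = √(0.533 + 0.0196) = 0.743, so δw/w = 0.0234.
Q is then a monomial in w, q, u:
δQ/Q = √((δw/w)² + (½·δq/q)² + (-2·δu/u)²) = √(0.000549 + 0.00348 + 0.0147) = 0.137

13.7%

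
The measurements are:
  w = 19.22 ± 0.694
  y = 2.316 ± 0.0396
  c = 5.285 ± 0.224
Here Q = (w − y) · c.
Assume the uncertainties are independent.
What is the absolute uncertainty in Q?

Let u = w − y = 16.90. δu = √(δw² + δy²) = √(0.482 + 0.00157) = 0.695, so δu/u = 0.0411.
Q is then a monomial in u, c:
δQ/Q = √((δu/u)² + (1·δc/c)²) = √(0.00169 + 0.00180) = 0.0591
Q = 89.34, so δQ = 0.0591 × 89.34 = 5.28.

5.28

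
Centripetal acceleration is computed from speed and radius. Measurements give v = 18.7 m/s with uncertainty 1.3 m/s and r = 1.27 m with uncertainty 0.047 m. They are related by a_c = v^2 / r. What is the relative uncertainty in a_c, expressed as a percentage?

Since a_c is a product/quotient, work with relative uncertainties:
  (2·δv/v)² = (2×0.0695)² = 0.0193;  (-1·δr/r)² = (-1×0.0370)² = 0.00137
δa_c/a_c = √(0.0207) = 0.144

14.4%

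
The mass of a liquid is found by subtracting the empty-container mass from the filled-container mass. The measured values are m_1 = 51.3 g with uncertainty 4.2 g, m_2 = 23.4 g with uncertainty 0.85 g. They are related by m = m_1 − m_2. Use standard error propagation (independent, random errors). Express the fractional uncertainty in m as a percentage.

Each term contributes (cᵢ δxᵢ)² to (δm)²:
  (δm_1)² = 17.6;  (δm_2)² = 0.722
δm = √(18.4) = 4.29 g
m = 27.9 g, so δm/m = 4.29/27.9 = 0.154.

15.4%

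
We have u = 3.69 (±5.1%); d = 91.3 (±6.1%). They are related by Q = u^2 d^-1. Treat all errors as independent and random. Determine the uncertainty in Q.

Q is a product of powers, so relative uncertainties combine in quadrature:
  (2·δu/u)² = (2×0.0510)² = 0.0104;  (-1·δd/d)² = (-1×0.0610)² = 0.00372
δQ/Q = √(0.0141) = 0.119
Q = 0.149, so δQ = 0.119 × 0.149 = 0.0177.

0.0177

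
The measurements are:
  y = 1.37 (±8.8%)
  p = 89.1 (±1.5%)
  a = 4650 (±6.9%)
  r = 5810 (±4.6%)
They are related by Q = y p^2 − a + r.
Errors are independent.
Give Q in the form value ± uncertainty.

Let w = y·p^2 = 10900. δw/w = √((1·δy/y)² + (2·δp/p)²) = √(0.00774 + 0.000900) = 0.0930, so δw = 1010.
Q = w − a + r: δQ = √(δw² + δa² + δr²) = √(1.02e+06 + 1.03e+05 + 71400) = 1090
Q = 12000.

12000 ± 1090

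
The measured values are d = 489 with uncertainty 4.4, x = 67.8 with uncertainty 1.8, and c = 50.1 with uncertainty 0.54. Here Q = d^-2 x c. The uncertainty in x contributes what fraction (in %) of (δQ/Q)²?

(δQ/Q)² = (-2·δd/d)² + (1·δx/x)² + (1·δc/c)²
  d term: (-2×0.00900)² = 0.000324
  x term: (1×0.0265)² = 0.000705
  c term: (1×0.0108)² = 0.000116
Total = 0.00114. Share from x = 0.000705/0.00114 = 0.616.

61.6%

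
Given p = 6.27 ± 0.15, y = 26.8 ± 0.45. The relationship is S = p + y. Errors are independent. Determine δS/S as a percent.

1.43%

Sums and differences: (δS)² = Σ (cᵢ δxᵢ)².
  (δp)² = 0.0225;  (δy)² = 0.203
δS = √(0.225) = 0.474
S = 33.1, so δS/S = 0.474/33.1 = 0.0143.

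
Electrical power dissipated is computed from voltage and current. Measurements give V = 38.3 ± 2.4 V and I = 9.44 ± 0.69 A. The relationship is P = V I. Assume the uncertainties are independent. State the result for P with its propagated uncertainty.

Products/powers → add relative errors in quadrature, weighted by exponent:
  (1·δV/V)² = (1×0.0627)² = 0.00393;  (1·δI/I)² = (1×0.0731)² = 0.00534
δP/P = √(0.00927) = 0.0963
P = 362 W, so δP = 0.0963 × 362 = 34.8 W.

362 ± 34.8 W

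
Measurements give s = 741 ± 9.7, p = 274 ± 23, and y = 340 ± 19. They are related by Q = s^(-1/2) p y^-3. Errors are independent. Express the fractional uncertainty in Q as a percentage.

18.8%

Q is a product of powers, so relative uncertainties combine in quadrature:
  (−½·δs/s)² = (-0.5×0.0131)² = 4.28e-05;  (1·δp/p)² = (1×0.0839)² = 0.00705;  (-3·δy/y)² = (-3×0.0559)² = 0.0281
δQ/Q = √(0.0352) = 0.188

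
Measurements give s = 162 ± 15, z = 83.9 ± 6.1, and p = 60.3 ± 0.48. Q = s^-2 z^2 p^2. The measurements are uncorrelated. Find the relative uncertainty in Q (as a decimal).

Relative error in a monomial: (δQ/Q)² = Σ (nᵢ · δxᵢ/xᵢ)².
  (-2·δs/s)² = (-2×0.0926)² = 0.0343;  (2·δz/z)² = (2×0.0727)² = 0.0211;  (2·δp/p)² = (2×0.00796)² = 0.000253
δQ/Q = √(0.0557) = 0.236

0.236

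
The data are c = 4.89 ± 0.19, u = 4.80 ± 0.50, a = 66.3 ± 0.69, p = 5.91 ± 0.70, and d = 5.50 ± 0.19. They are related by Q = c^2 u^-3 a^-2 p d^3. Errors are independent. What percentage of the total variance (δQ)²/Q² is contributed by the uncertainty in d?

8.33%

(δQ/Q)² = (2·δc/c)² + (-3·δu/u)² + (-2·δa/a)² + (1·δp/p)² + (3·δd/d)²
  c term: (2×0.0389)² = 0.00604
  u term: (-3×0.104)² = 0.0977
  a term: (-2×0.0104)² = 0.000433
  p term: (1×0.118)² = 0.0140
  d term: (3×0.0345)² = 0.0107
Total = 0.129. Share from d = 0.0107/0.129 = 0.0833.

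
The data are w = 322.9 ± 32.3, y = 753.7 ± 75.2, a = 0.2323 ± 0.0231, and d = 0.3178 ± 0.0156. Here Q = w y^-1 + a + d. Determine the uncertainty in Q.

Let p = w·y^-1 = 0.4284. δp/p = √((1·δw/w)² + (-1·δy/y)²) = √(0.0100 + 0.00995) = 0.141, so δp = 0.0605.
Q = p + a + d: δQ = √(δp² + δa² + δd²) = √(0.00366 + 0.000534 + 0.000243) = 0.0666

0.0666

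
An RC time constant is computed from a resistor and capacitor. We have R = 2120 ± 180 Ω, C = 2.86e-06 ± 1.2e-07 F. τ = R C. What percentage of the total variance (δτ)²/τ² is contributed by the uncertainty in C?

(δτ/τ)² = (1·δR/R)² + (1·δC/C)²
  R term: (1×0.0849)² = 0.00721
  C term: (1×0.0420)² = 0.00176
Total = 0.00897. Share from C = 0.00176/0.00897 = 0.196.

19.6%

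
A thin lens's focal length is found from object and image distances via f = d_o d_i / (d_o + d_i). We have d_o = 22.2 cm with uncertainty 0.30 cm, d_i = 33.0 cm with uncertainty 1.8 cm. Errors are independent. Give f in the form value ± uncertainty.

∂f/∂d_o = (d_i/(d_o+d_i))² = 0.357;  ∂f/∂d_i = (d_o/(d_o+d_i))² = 0.162
δf = √((∂f/∂d_o · δd_o)² + (∂f/∂d_i · δd_i)²) = √(0.0115 + 0.0848) = 0.310 cm
f = 13.3 cm.

13.3 ± 0.310 cm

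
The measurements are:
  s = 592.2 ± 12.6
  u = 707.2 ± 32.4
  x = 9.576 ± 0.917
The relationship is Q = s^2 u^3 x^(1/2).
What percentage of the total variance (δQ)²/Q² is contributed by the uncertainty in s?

7.87%

(δQ/Q)² = (2·δs/s)² + (3·δu/u)² + (½·δx/x)²
  s term: (2×0.0213)² = 0.00181
  u term: (3×0.0458)² = 0.0189
  x term: (0.5×0.0958)² = 0.00229
Total = 0.0230. Share from s = 0.00181/0.0230 = 0.0787.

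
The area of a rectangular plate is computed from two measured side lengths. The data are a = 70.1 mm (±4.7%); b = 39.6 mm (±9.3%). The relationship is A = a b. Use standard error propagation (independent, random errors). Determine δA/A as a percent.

10.4%

Relative error in a monomial: (δA/A)² = Σ (nᵢ · δxᵢ/xᵢ)².
  (1·δa/a)² = (1×0.0470)² = 0.00221;  (1·δb/b)² = (1×0.0930)² = 0.00865
δA/A = √(0.0109) = 0.104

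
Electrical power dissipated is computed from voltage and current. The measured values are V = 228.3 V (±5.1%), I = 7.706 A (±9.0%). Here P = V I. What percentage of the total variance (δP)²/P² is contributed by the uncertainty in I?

(δP/P)² = (1·δV/V)² + (1·δI/I)²
  V term: (1×0.0510)² = 0.00260
  I term: (1×0.0900)² = 0.00810
Total = 0.0107. Share from I = 0.00810/0.0107 = 0.757.

75.7%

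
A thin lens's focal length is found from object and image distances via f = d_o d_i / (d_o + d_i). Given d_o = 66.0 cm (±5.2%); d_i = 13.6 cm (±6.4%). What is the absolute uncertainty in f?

∂f/∂d_o = (d_i/(d_o+d_i))² = 0.0292;  ∂f/∂d_i = (d_o/(d_o+d_i))² = 0.687
δf = √((∂f/∂d_o · δd_o)² + (∂f/∂d_i · δd_i)²) = √(0.0100 + 0.358) = 0.607 cm

0.607 cm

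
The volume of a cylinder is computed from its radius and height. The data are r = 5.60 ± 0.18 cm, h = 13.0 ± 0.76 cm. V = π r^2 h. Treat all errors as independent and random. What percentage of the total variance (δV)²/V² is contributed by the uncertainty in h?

45.3%

(δV/V)² = (2·δr/r)² + (1·δh/h)²
  r term: (2×0.0321)² = 0.00413
  h term: (1×0.0585)² = 0.00342
Total = 0.00755. Share from h = 0.00342/0.00755 = 0.453.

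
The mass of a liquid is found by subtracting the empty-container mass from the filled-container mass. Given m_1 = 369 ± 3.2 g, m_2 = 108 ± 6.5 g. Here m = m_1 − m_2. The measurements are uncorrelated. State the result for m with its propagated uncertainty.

Each term contributes (cᵢ δxᵢ)² to (δm)²:
  (δm_1)² = 10.2;  (δm_2)² = 42.2
δm = √(52.5) = 7.24 g
m = 261 g.

261 ± 7.24 g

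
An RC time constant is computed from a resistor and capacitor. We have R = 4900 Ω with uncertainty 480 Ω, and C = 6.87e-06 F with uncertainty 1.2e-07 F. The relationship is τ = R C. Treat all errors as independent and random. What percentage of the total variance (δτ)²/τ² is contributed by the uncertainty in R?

(δτ/τ)² = (1·δR/R)² + (1·δC/C)²
  R term: (1×0.0980)² = 0.00960
  C term: (1×0.0175)² = 0.000305
Total = 0.00990. Share from R = 0.00960/0.00990 = 0.969.

96.9%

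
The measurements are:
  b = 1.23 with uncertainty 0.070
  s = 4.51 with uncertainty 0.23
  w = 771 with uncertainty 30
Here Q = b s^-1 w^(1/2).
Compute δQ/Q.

Each factor contributes (exponent × relative error)² to (δQ/Q)²:
  (1·δb/b)² = (1×0.0569)² = 0.00324;  (-1·δs/s)² = (-1×0.0510)² = 0.00260;  (½·δw/w)² = (0.5×0.0389)² = 0.000379
δQ/Q = √(0.00622) = 0.0789

0.0789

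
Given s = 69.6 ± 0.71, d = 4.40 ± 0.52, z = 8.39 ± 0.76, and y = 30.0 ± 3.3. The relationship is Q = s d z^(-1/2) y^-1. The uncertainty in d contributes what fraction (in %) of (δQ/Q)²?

49.5%

(δQ/Q)² = (1·δs/s)² + (1·δd/d)² + (−½·δz/z)² + (-1·δy/y)²
  s term: (1×0.0102)² = 0.000104
  d term: (1×0.118)² = 0.0140
  z term: (-0.5×0.0906)² = 0.00205
  y term: (-1×0.110)² = 0.0121
Total = 0.0282. Share from d = 0.0140/0.0282 = 0.495.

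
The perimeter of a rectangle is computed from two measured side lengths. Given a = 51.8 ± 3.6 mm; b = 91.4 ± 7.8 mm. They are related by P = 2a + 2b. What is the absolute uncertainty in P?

17.2 mm

Absolute uncertainties add in quadrature for a linear combination:
  (2·δa)² = 51.8;  (2·δb)² = 243
δP = √(295) = 17.2 mm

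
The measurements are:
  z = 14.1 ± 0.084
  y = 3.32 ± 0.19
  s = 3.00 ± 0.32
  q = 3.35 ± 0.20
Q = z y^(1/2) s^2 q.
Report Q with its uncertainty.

775 ± 173

Products/powers → add relative errors in quadrature, weighted by exponent:
  (1·δz/z)² = (1×0.00596)² = 3.55e-05;  (½·δy/y)² = (0.5×0.0572)² = 0.000819;  (2·δs/s)² = (2×0.107)² = 0.0455;  (1·δq/q)² = (1×0.0597)² = 0.00356
δQ/Q = √(0.0499) = 0.223
Q = 775, so δQ = 0.223 × 775 = 173.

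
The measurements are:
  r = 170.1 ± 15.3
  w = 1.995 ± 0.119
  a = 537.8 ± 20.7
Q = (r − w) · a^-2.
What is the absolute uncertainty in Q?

Let u = r − w = 168.1. δu = √(δr² + δw²) = √(234 + 0.0142) = 15.3, so δu/u = 0.0910.
Q is then a monomial in u, a:
δQ/Q = √((δu/u)² + (-2·δa/a)²) = √(0.00828 + 0.00593) = 0.119
Q = 0.0005812, so δQ = 0.119 × 0.0005812 = 6.93e-05.

6.93e-05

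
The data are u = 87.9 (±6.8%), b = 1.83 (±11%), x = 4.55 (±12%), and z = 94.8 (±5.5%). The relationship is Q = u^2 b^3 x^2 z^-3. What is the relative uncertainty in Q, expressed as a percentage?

46.1%

Products/powers → add relative errors in quadrature, weighted by exponent:
  (2·δu/u)² = (2×0.0680)² = 0.0185;  (3·δb/b)² = (3×0.110)² = 0.109;  (2·δx/x)² = (2×0.120)² = 0.0576;  (-3·δz/z)² = (-3×0.0550)² = 0.0272
δQ/Q = √(0.212) = 0.461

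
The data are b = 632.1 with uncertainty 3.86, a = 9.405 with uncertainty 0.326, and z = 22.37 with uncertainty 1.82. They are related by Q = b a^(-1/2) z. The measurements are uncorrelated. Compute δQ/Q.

0.0834

Q is a product of powers, so relative uncertainties combine in quadrature:
  (1·δb/b)² = (1×0.00611)² = 3.73e-05;  (−½·δa/a)² = (-0.5×0.0347)² = 0.000300;  (1·δz/z)² = (1×0.0814)² = 0.00662
δQ/Q = √(0.00696) = 0.0834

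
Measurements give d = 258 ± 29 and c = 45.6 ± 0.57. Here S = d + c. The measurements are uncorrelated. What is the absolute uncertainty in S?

29.0

Absolute uncertainties add in quadrature for a linear combination:
  (δd)² = 841;  (δc)² = 0.325
δS = √(841) = 29.0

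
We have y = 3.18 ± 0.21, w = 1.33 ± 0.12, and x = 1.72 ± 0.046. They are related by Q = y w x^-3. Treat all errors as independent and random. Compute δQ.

0.114

Products/powers → add relative errors in quadrature, weighted by exponent:
  (1·δy/y)² = (1×0.0660)² = 0.00436;  (1·δw/w)² = (1×0.0902)² = 0.00814;  (-3·δx/x)² = (-3×0.0267)² = 0.00644
δQ/Q = √(0.0189) = 0.138
Q = 0.831, so δQ = 0.138 × 0.831 = 0.114.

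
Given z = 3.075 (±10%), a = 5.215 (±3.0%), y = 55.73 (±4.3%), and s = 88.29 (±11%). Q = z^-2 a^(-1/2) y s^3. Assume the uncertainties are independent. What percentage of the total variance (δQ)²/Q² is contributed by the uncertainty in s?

72.1%

(δQ/Q)² = (-2·δz/z)² + (−½·δa/a)² + (1·δy/y)² + (3·δs/s)²
  z term: (-2×0.100)² = 0.0400
  a term: (-0.5×0.0300)² = 0.000225
  y term: (1×0.0430)² = 0.00185
  s term: (3×0.110)² = 0.109
Total = 0.151. Share from s = 0.109/0.151 = 0.721.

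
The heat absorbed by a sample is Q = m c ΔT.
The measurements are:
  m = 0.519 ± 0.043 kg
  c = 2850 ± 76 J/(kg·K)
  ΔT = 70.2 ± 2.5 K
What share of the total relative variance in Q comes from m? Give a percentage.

77.6%

(δQ/Q)² = (1·δm/m)² + (1·δc/c)² + (1·δΔT/ΔT)²
  m term: (1×0.0829)² = 0.00686
  c term: (1×0.0267)² = 0.000711
  ΔT term: (1×0.0356)² = 0.00127
Total = 0.00884. Share from m = 0.00686/0.00884 = 0.776.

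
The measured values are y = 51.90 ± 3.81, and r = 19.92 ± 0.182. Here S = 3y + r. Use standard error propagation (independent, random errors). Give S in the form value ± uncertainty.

175.6 ± 11.4

For a sum/difference, combine absolute errors in quadrature:
  (3·δy)² = 131;  (δr)² = 0.0331
δS = √(131) = 11.4
S = 175.6.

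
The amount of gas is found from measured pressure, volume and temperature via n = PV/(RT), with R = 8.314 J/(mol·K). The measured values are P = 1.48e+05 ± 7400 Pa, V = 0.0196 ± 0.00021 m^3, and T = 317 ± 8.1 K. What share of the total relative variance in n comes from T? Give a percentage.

20.0%

(δn/n)² = (1·δP/P)² + (1·δV/V)² + (-1·δT/T)²
  P term: (1×0.0500)² = 0.00250
  V term: (1×0.0107)² = 0.000115
  T term: (-1×0.0256)² = 0.000653
Total = 0.00327. Share from T = 0.000653/0.00327 = 0.200.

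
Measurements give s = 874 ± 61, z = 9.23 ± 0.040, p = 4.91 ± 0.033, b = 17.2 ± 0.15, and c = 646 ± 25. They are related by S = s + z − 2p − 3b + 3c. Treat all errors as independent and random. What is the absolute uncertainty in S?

96.7

For a sum/difference, combine absolute errors in quadrature:
  (δs)² = 3720;  (δz)² = 0.00160;  (2·δp)² = 0.00436;  (3·δb)² = 0.202;  (3·δc)² = 5620
δS = √(9350) = 96.7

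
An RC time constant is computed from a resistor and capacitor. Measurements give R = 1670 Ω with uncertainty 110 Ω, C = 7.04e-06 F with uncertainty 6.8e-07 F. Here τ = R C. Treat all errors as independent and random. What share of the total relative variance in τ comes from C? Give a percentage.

(δτ/τ)² = (1·δR/R)² + (1·δC/C)²
  R term: (1×0.0659)² = 0.00434
  C term: (1×0.0966)² = 0.00933
Total = 0.0137. Share from C = 0.00933/0.0137 = 0.683.

68.3%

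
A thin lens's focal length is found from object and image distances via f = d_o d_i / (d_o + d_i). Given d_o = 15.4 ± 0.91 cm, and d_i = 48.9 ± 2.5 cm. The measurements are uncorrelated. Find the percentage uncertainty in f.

∂f/∂d_o = (d_i/(d_o+d_i))² = 0.578;  ∂f/∂d_i = (d_o/(d_o+d_i))² = 0.0574
δf = √((∂f/∂d_o · δd_o)² + (∂f/∂d_i · δd_i)²) = √(0.277 + 0.0206) = 0.545 cm
f = 11.7 cm, so δf/f = 0.545/11.7 = 0.0466.

4.66%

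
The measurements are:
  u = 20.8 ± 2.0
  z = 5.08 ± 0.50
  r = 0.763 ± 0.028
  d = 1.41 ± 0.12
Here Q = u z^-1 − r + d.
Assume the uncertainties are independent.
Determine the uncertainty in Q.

Let p = u·z^-1 = 4.09. δp/p = √((1·δu/u)² + (-1·δz/z)²) = √(0.00925 + 0.00969) = 0.138, so δp = 0.563.
Q = p − r + d: δQ = √(δp² + δr² + δd²) = √(0.317 + 0.000784 + 0.0144) = 0.577

0.577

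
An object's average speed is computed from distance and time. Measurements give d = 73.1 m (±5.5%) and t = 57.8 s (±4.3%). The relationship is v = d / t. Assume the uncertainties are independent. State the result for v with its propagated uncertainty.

1.26 ± 0.0883 m/s

Since v is a product/quotient, work with relative uncertainties:
  (1·δd/d)² = (1×0.0550)² = 0.00302;  (-1·δt/t)² = (-1×0.0430)² = 0.00185
δv/v = √(0.00487) = 0.0698
v = 1.26 m/s, so δv = 0.0698 × 1.26 = 0.0883 m/s.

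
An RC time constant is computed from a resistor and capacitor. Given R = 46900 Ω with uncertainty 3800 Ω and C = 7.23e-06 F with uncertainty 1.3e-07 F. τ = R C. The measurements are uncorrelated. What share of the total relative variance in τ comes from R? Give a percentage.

(δτ/τ)² = (1·δR/R)² + (1·δC/C)²
  R term: (1×0.0810)² = 0.00656
  C term: (1×0.0180)² = 0.000323
Total = 0.00689. Share from R = 0.00656/0.00689 = 0.953.

95.3%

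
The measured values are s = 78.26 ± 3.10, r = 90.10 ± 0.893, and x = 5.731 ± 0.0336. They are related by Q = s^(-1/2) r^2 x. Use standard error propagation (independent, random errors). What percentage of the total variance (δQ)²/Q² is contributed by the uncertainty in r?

47.9%

(δQ/Q)² = (−½·δs/s)² + (2·δr/r)² + (1·δx/x)²
  s term: (-0.5×0.0396)² = 0.000392
  r term: (2×0.00991)² = 0.000393
  x term: (1×0.00586)² = 3.44e-05
Total = 0.000820. Share from r = 0.000393/0.000820 = 0.479.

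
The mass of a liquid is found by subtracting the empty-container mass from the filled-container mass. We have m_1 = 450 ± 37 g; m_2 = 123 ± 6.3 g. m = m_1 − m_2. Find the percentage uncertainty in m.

11.5%

m is a linear combination, so absolute uncertainties add in quadrature:
  (δm_1)² = 1370;  (δm_2)² = 39.7
δm = √(1410) = 37.5 g
m = 327 g, so δm/m = 37.5/327 = 0.115.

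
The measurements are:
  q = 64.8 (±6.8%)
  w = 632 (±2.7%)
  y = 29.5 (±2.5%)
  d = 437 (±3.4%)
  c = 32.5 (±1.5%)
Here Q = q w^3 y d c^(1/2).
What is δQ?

Products/powers → add relative errors in quadrature, weighted by exponent:
  (1·δq/q)² = (1×0.0680)² = 0.00462;  (3·δw/w)² = (3×0.0270)² = 0.00656;  (1·δy/y)² = (1×0.0250)² = 0.000625;  (1·δd/d)² = (1×0.0340)² = 0.00116;  (½·δc/c)² = (0.5×0.0150)² = 5.62e-05
δQ/Q = √(0.0130) = 0.114
Q = 1.2e+15, so δQ = 0.114 × 1.2e+15 = 1.37e+14.

1.37e+14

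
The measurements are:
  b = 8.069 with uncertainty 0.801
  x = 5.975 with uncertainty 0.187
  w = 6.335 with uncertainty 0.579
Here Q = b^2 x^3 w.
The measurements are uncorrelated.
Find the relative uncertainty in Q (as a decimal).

0.238

Each factor contributes (exponent × relative error)² to (δQ/Q)²:
  (2·δb/b)² = (2×0.0993)² = 0.0394;  (3·δx/x)² = (3×0.0313)² = 0.00882;  (1·δw/w)² = (1×0.0914)² = 0.00835
δQ/Q = √(0.0566) = 0.238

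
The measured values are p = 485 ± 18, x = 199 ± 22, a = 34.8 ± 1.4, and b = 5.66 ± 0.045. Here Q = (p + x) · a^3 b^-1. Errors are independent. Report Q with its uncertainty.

Let u = p + x = 684. δu = √(δp² + δx²) = √(324 + 484) = 28.4, so δu/u = 0.0416.
Q is then a monomial in u, a, b:
δQ/Q = √((δu/u)² + (3·δa/a)² + (-1·δb/b)²) = √(0.00173 + 0.0146 + 6.32e-05) = 0.128
Q = 5.09e+06, so δQ = 0.128 × 5.09e+06 = 6.51e+05.

(5.09 ± 0.651) × 10^6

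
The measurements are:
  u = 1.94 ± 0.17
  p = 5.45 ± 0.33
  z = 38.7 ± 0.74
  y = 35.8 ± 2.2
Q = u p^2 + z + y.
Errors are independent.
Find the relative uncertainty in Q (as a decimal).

0.0675

Let w = u·p^2 = 57.6. δw/w = √((1·δu/u)² + (2·δp/p)²) = √(0.00768 + 0.0147) = 0.149, so δw = 8.61.
Q = w + z + y: δQ = √(δw² + δz² + δy²) = √(74.2 + 0.548 + 4.84) = 8.92
Q = 132, so δQ/Q = 8.92/132 = 0.0675.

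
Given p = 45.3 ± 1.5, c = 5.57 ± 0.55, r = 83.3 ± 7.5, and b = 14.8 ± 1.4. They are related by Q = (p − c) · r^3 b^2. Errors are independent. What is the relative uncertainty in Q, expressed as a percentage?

Let u = p − c = 39.7. δu = √(δp² + δc²) = √(2.25 + 0.303) = 1.60, so δu/u = 0.0402.
Q is then a monomial in u, r, b:
δQ/Q = √((δu/u)² + (3·δr/r)² + (2·δb/b)²) = √(0.00162 + 0.0730 + 0.0358) = 0.332

33.2%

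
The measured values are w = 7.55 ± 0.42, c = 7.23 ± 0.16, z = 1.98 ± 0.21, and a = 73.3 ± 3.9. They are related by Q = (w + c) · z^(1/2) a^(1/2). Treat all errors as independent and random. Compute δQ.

Let u = w + c = 14.8. δu = √(δw² + δc²) = √(0.176 + 0.0256) = 0.449, so δu/u = 0.0304.
Q is then a monomial in u, z, a:
δQ/Q = √((δu/u)² + (½·δz/z)² + (½·δa/a)²) = √(0.000925 + 0.00281 + 0.000708) = 0.0667
Q = 178, so δQ = 0.0667 × 178 = 11.9.

11.9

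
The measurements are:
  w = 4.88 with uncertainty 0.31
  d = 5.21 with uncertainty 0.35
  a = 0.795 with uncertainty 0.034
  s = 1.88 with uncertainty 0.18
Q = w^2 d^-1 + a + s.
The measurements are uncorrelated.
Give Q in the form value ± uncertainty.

7.25 ± 0.682

Let p = w^2·d^-1 = 4.57. δp/p = √((2·δw/w)² + (-1·δd/d)²) = √(0.0161 + 0.00451) = 0.144, so δp = 0.657.
Q = p + a + s: δQ = √(δp² + δa² + δs²) = √(0.432 + 0.00116 + 0.0324) = 0.682
Q = 7.25.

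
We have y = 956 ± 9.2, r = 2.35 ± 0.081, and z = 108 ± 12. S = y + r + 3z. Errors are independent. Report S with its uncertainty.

1280 ± 37.2

For a sum/difference, combine absolute errors in quadrature:
  (δy)² = 84.6;  (δr)² = 0.00656;  (3·δz)² = 1300
δS = √(1380) = 37.2
S = 1280.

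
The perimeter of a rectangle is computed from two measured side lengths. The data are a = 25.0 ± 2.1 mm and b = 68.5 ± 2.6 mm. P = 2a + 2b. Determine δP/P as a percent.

3.57%

Absolute uncertainties add in quadrature for a linear combination:
  (2·δa)² = 17.6;  (2·δb)² = 27.0
δP = √(44.7) = 6.68 mm
P = 187 mm, so δP/P = 6.68/187 = 0.0357.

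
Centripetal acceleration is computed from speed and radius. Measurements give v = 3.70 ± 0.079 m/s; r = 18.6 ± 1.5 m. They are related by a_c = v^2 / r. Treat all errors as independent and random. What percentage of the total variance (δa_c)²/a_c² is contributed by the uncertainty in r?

(δa_c/a_c)² = (2·δv/v)² + (-1·δr/r)²
  v term: (2×0.0214)² = 0.00182
  r term: (-1×0.0806)² = 0.00650
Total = 0.00833. Share from r = 0.00650/0.00833 = 0.781.

78.1%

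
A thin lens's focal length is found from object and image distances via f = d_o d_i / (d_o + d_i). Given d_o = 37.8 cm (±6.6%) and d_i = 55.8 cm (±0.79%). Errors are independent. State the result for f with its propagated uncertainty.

22.5 ± 0.890 cm

∂f/∂d_o = (d_i/(d_o+d_i))² = 0.355;  ∂f/∂d_i = (d_o/(d_o+d_i))² = 0.163
δf = √((∂f/∂d_o · δd_o)² + (∂f/∂d_i · δd_i)²) = √(0.786 + 0.00517) = 0.890 cm
f = 22.5 cm.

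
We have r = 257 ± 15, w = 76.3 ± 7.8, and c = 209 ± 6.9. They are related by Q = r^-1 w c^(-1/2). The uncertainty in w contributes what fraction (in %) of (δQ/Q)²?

74.0%

(δQ/Q)² = (-1·δr/r)² + (1·δw/w)² + (−½·δc/c)²
  r term: (-1×0.0584)² = 0.00341
  w term: (1×0.102)² = 0.0105
  c term: (-0.5×0.0330)² = 0.000272
Total = 0.0141. Share from w = 0.0105/0.0141 = 0.740.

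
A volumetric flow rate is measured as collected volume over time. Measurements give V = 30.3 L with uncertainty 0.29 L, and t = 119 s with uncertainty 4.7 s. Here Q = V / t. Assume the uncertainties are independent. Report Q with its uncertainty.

0.255 ± 0.0103 L/s

Products/powers → add relative errors in quadrature, weighted by exponent:
  (1·δV/V)² = (1×0.00957)² = 9.16e-05;  (-1·δt/t)² = (-1×0.0395)² = 0.00156
δQ/Q = √(0.00165) = 0.0406
Q = 0.255 L/s, so δQ = 0.0406 × 0.255 = 0.0103 L/s.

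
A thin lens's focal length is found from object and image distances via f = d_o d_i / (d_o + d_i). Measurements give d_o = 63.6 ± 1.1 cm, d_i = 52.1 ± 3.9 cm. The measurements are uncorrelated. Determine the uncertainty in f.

∂f/∂d_o = (d_i/(d_o+d_i))² = 0.203;  ∂f/∂d_i = (d_o/(d_o+d_i))² = 0.302
δf = √((∂f/∂d_o · δd_o)² + (∂f/∂d_i · δd_i)²) = √(0.0498 + 1.39) = 1.20 cm

1.20 cm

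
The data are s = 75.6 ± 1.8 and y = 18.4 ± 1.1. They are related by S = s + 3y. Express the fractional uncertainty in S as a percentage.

2.87%

Absolute uncertainties add in quadrature for a linear combination:
  (δs)² = 3.24;  (3·δy)² = 10.9
δS = √(14.1) = 3.76
S = 131, so δS/S = 3.76/131 = 0.0287.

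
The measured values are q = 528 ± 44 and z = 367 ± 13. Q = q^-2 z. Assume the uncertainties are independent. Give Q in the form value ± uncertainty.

For a monomial Q ∝ q^-2, z, fractional errors add in quadrature:
  (-2·δq/q)² = (-2×0.0833)² = 0.0278;  (1·δz/z)² = (1×0.0354)² = 0.00125
δQ/Q = √(0.0290) = 0.170
Q = 0.00132, so δQ = 0.170 × 0.00132 = 0.000224.

0.00132 ± 0.000224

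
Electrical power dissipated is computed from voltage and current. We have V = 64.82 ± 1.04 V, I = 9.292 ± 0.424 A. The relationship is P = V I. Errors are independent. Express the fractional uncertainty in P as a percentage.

Products/powers → add relative errors in quadrature, weighted by exponent:
  (1·δV/V)² = (1×0.0160)² = 0.000257;  (1·δI/I)² = (1×0.0456)² = 0.00208
δP/P = √(0.00234) = 0.0484

4.84%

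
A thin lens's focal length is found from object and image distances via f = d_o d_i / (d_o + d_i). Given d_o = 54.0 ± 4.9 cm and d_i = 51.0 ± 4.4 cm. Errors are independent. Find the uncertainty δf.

1.64 cm

∂f/∂d_o = (d_i/(d_o+d_i))² = 0.236;  ∂f/∂d_i = (d_o/(d_o+d_i))² = 0.264
δf = √((∂f/∂d_o · δd_o)² + (∂f/∂d_i · δd_i)²) = √(1.34 + 1.35) = 1.64 cm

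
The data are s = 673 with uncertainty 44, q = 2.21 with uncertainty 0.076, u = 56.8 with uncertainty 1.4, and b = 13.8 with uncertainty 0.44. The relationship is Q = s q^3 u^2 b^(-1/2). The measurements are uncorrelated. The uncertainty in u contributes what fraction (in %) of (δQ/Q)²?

(δQ/Q)² = (1·δs/s)² + (3·δq/q)² + (2·δu/u)² + (−½·δb/b)²
  s term: (1×0.0654)² = 0.00427
  q term: (3×0.0344)² = 0.0106
  u term: (2×0.0246)² = 0.00243
  b term: (-0.5×0.0319)² = 0.000254
Total = 0.0176. Share from u = 0.00243/0.0176 = 0.138.

13.8%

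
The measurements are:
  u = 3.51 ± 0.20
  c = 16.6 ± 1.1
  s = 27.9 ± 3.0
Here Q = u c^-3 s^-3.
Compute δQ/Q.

Each factor contributes (exponent × relative error)² to (δQ/Q)²:
  (1·δu/u)² = (1×0.0570)² = 0.00325;  (-3·δc/c)² = (-3×0.0663)² = 0.0395;  (-3·δs/s)² = (-3×0.108)² = 0.104
δQ/Q = √(0.147) = 0.383

0.383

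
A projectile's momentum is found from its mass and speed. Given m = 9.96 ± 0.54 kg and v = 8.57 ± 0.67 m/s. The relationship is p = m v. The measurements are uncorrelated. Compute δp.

8.12 kg·m/s

Each factor contributes (exponent × relative error)² to (δp/p)²:
  (1·δm/m)² = (1×0.0542)² = 0.00294;  (1·δv/v)² = (1×0.0782)² = 0.00611
δp/p = √(0.00905) = 0.0951
p = 85.4 kg·m/s, so δp = 0.0951 × 85.4 = 8.12 kg·m/s.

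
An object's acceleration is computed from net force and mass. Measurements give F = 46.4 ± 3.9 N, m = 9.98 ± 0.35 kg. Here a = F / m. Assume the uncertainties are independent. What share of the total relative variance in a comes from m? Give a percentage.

14.8%

(δa/a)² = (1·δF/F)² + (-1·δm/m)²
  F term: (1×0.0841)² = 0.00706
  m term: (-1×0.0351)² = 0.00123
Total = 0.00829. Share from m = 0.00123/0.00829 = 0.148.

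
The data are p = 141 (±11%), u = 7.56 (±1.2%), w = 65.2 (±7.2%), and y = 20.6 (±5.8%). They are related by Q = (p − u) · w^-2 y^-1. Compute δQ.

0.000296

Let h = p − u = 133. δh = √(δp² + δu²) = √(241 + 0.00823) = 15.5, so δh/h = 0.116.
Q is then a monomial in h, w, y:
δQ/Q = √((δh/h)² + (-2·δw/w)² + (-1·δy/y)²) = √(0.0135 + 0.0207 + 0.00336) = 0.194
Q = 0.00152, so δQ = 0.194 × 0.00152 = 0.000296.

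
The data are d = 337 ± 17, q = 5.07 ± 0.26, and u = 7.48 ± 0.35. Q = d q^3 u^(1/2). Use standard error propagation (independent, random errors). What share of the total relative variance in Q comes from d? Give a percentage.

9.51%

(δQ/Q)² = (1·δd/d)² + (3·δq/q)² + (½·δu/u)²
  d term: (1×0.0504)² = 0.00254
  q term: (3×0.0513)² = 0.0237
  u term: (0.5×0.0468)² = 0.000547
Total = 0.0268. Share from d = 0.00254/0.0268 = 0.0951.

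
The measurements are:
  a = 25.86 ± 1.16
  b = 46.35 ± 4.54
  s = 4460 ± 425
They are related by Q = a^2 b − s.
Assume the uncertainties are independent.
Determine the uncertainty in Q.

Let p = a^2·b = 31000. δp/p = √((2·δa/a)² + (1·δb/b)²) = √(0.00805 + 0.00959) = 0.133, so δp = 4120.
Q = p − s: δQ = √(δp² + δs²) = √(1.7e+07 + 1.81e+05) = 4140

4140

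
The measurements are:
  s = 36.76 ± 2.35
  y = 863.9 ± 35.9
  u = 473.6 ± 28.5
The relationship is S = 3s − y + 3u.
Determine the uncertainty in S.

93.0

Each term contributes (cᵢ δxᵢ)² to (δS)²:
  (3·δs)² = 49.7;  (δy)² = 1290;  (3·δu)² = 7310
δS = √(8650) = 93.0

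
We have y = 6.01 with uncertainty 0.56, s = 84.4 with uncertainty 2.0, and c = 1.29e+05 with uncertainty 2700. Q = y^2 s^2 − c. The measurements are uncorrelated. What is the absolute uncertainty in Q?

Let p = y^2·s^2 = 2.57e+05. δp/p = √((2·δy/y)² + (2·δs/s)²) = √(0.0347 + 0.00225) = 0.192, so δp = 49500.
Q = p − c: δQ = √(δp² + δc²) = √(2.45e+09 + 7.29e+06) = 49500

49500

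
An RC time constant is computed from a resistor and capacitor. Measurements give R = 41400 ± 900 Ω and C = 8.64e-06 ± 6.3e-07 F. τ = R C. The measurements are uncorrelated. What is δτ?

0.0272 s

Since τ is a product/quotient, work with relative uncertainties:
  (1·δR/R)² = (1×0.0217)² = 0.000473;  (1·δC/C)² = (1×0.0729)² = 0.00532
δτ/τ = √(0.00579) = 0.0761
τ = 0.358 s, so δτ = 0.0761 × 0.358 = 0.0272 s.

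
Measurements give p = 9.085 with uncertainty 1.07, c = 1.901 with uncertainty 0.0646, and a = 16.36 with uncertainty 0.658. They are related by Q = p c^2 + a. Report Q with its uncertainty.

Let w = p·c^2 = 32.83. δw/w = √((1·δp/p)² + (2·δc/c)²) = √(0.0139 + 0.00462) = 0.136, so δw = 4.46.
Q = w + a: δQ = √(δw² + δa²) = √(19.9 + 0.433) = 4.51
Q = 49.19.

49.19 ± 4.51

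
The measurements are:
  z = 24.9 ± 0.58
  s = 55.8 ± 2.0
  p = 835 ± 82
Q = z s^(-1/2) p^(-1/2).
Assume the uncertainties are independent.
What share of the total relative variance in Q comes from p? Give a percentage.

73.6%

(δQ/Q)² = (1·δz/z)² + (−½·δs/s)² + (−½·δp/p)²
  z term: (1×0.0233)² = 0.000543
  s term: (-0.5×0.0358)² = 0.000321
  p term: (-0.5×0.0982)² = 0.00241
Total = 0.00327. Share from p = 0.00241/0.00327 = 0.736.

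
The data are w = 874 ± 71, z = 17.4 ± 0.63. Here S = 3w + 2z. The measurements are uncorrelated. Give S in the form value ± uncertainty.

Sums and differences: (δS)² = Σ (cᵢ δxᵢ)².
  (3·δw)² = 45400;  (2·δz)² = 1.59
δS = √(45400) = 213
S = 2660.

2660 ± 213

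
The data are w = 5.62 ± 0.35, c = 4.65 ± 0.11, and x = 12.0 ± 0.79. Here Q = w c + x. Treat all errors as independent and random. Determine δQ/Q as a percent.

Let p = w·c = 26.1. δp/p = √((1·δw/w)² + (1·δc/c)²) = √(0.00388 + 0.000560) = 0.0666, so δp = 1.74.
Q = p + x: δQ = √(δp² + δx²) = √(3.03 + 0.624) = 1.91
Q = 38.1, so δQ/Q = 1.91/38.1 = 0.0501.

5.01%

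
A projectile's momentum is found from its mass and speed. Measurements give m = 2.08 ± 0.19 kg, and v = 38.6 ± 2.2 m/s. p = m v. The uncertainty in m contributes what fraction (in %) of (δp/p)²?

(δp/p)² = (1·δm/m)² + (1·δv/v)²
  m term: (1×0.0913)² = 0.00834
  v term: (1×0.0570)² = 0.00325
Total = 0.0116. Share from m = 0.00834/0.0116 = 0.720.

72.0%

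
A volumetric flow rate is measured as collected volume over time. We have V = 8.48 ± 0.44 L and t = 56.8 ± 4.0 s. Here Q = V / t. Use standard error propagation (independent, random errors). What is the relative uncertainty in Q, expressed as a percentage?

8.75%

Relative error in a monomial: (δQ/Q)² = Σ (nᵢ · δxᵢ/xᵢ)².
  (1·δV/V)² = (1×0.0519)² = 0.00269;  (-1·δt/t)² = (-1×0.0704)² = 0.00496
δQ/Q = √(0.00765) = 0.0875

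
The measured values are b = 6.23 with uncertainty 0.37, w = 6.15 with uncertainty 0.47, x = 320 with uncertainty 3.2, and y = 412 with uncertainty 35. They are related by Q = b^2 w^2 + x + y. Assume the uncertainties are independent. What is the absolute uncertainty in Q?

286

Let p = b^2·w^2 = 1470. δp/p = √((2·δb/b)² + (2·δw/w)²) = √(0.0141 + 0.0234) = 0.194, so δp = 284.
Q = p + x + y: δQ = √(δp² + δx² + δy²) = √(80700 + 10.2 + 1220) = 286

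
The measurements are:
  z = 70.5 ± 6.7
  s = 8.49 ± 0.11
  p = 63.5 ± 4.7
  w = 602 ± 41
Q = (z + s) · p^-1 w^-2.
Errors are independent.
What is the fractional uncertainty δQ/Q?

Let u = z + s = 79.0. δu = √(δz² + δs²) = √(44.9 + 0.0121) = 6.70, so δu/u = 0.0848.
Q is then a monomial in u, p, w:
δQ/Q = √((δu/u)² + (-1·δp/p)² + (-2·δw/w)²) = √(0.00720 + 0.00548 + 0.0186) = 0.177

0.177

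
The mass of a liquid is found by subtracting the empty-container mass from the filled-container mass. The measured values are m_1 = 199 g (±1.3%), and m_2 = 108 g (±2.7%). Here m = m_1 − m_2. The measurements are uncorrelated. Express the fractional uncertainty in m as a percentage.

4.28%

Absolute uncertainties add in quadrature for a linear combination:
  (δm_1)² = 6.69;  (δm_2)² = 8.50
δm = √(15.2) = 3.90 g
m = 91.0 g, so δm/m = 3.90/91.0 = 0.0428.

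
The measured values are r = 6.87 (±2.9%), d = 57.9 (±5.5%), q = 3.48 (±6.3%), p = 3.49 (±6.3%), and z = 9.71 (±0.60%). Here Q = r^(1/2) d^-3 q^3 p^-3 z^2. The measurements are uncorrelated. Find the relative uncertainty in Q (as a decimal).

0.315

Relative error in a monomial: (δQ/Q)² = Σ (nᵢ · δxᵢ/xᵢ)².
  (½·δr/r)² = (0.5×0.0290)² = 0.000210;  (-3·δd/d)² = (-3×0.0550)² = 0.0272;  (3·δq/q)² = (3×0.0630)² = 0.0357;  (-3·δp/p)² = (-3×0.0630)² = 0.0357;  (2·δz/z)² = (2×0.00600)² = 0.000144
δQ/Q = √(0.0990) = 0.315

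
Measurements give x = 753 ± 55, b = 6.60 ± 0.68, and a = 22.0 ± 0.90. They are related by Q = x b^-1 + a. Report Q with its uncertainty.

136 ± 14.4

Let p = x·b^-1 = 114. δp/p = √((1·δx/x)² + (-1·δb/b)²) = √(0.00534 + 0.0106) = 0.126, so δp = 14.4.
Q = p + a: δQ = √(δp² + δa²) = √(208 + 0.810) = 14.4
Q = 136.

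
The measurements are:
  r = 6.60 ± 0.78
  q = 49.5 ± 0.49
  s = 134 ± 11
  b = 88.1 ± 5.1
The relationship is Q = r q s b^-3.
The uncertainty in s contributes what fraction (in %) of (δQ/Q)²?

13.2%

(δQ/Q)² = (1·δr/r)² + (1·δq/q)² + (1·δs/s)² + (-3·δb/b)²
  r term: (1×0.118)² = 0.0140
  q term: (1×0.00990)² = 9.8e-05
  s term: (1×0.0821)² = 0.00674
  b term: (-3×0.0579)² = 0.0302
Total = 0.0510. Share from s = 0.00674/0.0510 = 0.132.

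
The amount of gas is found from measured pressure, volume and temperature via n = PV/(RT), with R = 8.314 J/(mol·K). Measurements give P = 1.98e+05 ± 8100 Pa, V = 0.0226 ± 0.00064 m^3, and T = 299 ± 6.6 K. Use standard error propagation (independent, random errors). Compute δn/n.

0.0544

Since n is a product/quotient, work with relative uncertainties:
  (1·δP/P)² = (1×0.0409)² = 0.00167;  (1·δV/V)² = (1×0.0283)² = 0.000802;  (-1·δT/T)² = (-1×0.0221)² = 0.000487
δn/n = √(0.00296) = 0.0544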